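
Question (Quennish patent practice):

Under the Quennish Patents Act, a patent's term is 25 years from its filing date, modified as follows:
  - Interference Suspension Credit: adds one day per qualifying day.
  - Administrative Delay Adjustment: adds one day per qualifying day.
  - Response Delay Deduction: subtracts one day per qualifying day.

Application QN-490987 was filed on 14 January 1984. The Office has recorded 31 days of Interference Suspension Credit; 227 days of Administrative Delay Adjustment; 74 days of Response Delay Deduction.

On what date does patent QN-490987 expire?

July 17, 2009

Base term: filing date + 25 years → 14 January 2009.
Interference Suspension Credit: +31 days → 14 February 2009.
Administrative Delay Adjustment: +227 days → 29 September 2009.
Response Delay Deduction: −74 days → 17 July 2009.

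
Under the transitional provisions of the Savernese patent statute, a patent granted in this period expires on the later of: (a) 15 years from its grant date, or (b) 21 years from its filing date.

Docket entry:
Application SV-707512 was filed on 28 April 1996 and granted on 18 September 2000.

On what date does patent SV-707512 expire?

(a) grant + 15 years → 18 September 2015.
(b) filing + 21 years → 28 April 2017.
Later of the two: 28 April 2017.

2017-04-28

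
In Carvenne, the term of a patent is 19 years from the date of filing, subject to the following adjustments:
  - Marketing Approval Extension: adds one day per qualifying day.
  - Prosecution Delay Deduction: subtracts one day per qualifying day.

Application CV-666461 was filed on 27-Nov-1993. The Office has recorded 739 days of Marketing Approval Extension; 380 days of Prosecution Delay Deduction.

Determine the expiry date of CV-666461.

Base term: filing date + 19 years → 27 November 2012.
Marketing Approval Extension: +739 days → 6 December 2014.
Prosecution Delay Deduction: −380 days → 21 November 2013.

November 21, 2013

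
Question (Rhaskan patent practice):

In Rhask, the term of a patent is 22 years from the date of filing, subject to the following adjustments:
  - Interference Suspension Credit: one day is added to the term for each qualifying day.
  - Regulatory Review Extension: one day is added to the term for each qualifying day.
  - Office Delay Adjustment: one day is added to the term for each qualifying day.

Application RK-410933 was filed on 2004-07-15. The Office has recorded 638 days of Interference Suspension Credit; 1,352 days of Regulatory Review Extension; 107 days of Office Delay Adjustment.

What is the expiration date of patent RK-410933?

April 11, 2032

Base term: filing date + 22 years → 15 July 2026.
Interference Suspension Credit: +638 days → 13 April 2028.
Regulatory Review Extension: +1352 days → 26 December 2031.
Office Delay Adjustment: +107 days → 11 April 2032.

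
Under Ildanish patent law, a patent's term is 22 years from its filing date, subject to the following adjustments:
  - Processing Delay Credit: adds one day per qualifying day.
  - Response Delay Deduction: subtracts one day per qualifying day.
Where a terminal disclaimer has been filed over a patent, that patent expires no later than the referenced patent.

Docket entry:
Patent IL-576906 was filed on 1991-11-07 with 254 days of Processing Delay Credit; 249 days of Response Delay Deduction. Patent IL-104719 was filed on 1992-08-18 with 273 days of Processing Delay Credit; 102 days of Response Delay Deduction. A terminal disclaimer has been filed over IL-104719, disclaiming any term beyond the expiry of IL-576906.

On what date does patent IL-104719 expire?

Natural term of IL-104719:
  Base: filing + 22 years → 18 August 2014.
  Processing Delay Credit: +273 days → 18 May 2015.
  Response Delay Deduction: −102 days → 5 February 2015.
Expiry of referenced patent IL-576906:
  Base: filing + 22 years → 7 November 2013.
  Processing Delay Credit: +254 days → 19 July 2014.
  Response Delay Deduction: −249 days → 12 November 2013.
Terminal disclaimer: IL-104719 expires on the earlier of 5 February 2015 and 12 November 2013.

November 12, 2013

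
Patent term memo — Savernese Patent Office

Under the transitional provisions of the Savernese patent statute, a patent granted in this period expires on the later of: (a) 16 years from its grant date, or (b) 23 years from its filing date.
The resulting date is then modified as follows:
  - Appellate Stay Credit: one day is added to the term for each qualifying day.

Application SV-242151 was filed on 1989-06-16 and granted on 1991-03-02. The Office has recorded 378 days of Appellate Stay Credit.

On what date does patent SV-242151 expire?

(a) grant + 16 years → 2 March 2007.
(b) filing + 23 years → 16 June 2012.
Later of the two: 16 June 2012.
Appellate Stay Credit: +378 days → 29 June 2013.

2013-06-29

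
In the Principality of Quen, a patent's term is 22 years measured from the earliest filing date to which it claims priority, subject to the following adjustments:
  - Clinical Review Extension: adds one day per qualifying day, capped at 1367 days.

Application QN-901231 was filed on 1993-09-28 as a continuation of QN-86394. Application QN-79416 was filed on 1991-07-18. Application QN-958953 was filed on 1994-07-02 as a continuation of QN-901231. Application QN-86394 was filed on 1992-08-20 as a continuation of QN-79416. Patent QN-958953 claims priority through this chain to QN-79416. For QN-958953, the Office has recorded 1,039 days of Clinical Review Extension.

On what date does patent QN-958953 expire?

Earliest priority filing: 18 July 1991.
Base term: 18 July 1991 + 22 years → 18 July 2013.
Clinical Review Extension: 1039 days (within the 1367-day cap) → +1039 days → 22 May 2016.

2016-05-22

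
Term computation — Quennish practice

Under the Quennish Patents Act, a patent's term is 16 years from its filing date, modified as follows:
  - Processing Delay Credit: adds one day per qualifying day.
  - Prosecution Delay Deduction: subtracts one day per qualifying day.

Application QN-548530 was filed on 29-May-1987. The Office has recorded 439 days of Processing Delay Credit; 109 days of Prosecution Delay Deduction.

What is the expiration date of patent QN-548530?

Base term: filing date + 16 years → 29 May 2003.
Processing Delay Credit: +439 days → 10 August 2004.
Prosecution Delay Deduction: −109 days → 23 April 2004.

April 23, 2004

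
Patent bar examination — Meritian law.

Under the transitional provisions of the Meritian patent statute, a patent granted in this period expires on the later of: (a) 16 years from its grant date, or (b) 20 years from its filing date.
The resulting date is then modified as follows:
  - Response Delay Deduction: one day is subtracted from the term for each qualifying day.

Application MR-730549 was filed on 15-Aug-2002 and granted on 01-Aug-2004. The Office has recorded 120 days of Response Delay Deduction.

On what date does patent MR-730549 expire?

(a) grant + 16 years → 1 August 2020.
(b) filing + 20 years → 15 August 2022.
Later of the two: 15 August 2022.
Response Delay Deduction: −120 days → 17 April 2022.

April 17, 2022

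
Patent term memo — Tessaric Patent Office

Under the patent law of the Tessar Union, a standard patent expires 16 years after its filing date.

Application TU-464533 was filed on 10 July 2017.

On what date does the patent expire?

July 10, 2033

Filing date + 16 years → 10 July 2033.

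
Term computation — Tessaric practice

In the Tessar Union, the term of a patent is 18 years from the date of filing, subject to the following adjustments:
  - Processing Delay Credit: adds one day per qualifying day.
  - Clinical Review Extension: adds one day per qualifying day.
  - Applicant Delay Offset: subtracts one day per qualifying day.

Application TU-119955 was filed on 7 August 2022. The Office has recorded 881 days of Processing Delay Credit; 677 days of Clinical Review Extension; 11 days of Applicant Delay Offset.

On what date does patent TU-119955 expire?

November 1, 2044

Base term: filing date + 18 years → 7 August 2040.
Processing Delay Credit: +881 days → 5 January 2043.
Clinical Review Extension: +677 days → 12 November 2044.
Applicant Delay Offset: −11 days → 1 November 2044.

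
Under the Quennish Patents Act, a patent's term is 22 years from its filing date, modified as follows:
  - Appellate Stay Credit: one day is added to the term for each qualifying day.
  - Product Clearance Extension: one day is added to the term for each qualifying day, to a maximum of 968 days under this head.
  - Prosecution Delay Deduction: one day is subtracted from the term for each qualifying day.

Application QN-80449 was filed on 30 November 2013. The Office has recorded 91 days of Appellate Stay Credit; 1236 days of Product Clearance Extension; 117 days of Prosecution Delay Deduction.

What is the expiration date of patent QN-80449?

2038-06-29

Base term: filing date + 22 years → 30 November 2035.
Appellate Stay Credit: +91 days → 29 February 2036.
Product Clearance Extension: 1236 days claimed exceeds the 968-day cap, so +968 days → 24 October 2038.
Prosecution Delay Deduction: −117 days → 29 June 2038.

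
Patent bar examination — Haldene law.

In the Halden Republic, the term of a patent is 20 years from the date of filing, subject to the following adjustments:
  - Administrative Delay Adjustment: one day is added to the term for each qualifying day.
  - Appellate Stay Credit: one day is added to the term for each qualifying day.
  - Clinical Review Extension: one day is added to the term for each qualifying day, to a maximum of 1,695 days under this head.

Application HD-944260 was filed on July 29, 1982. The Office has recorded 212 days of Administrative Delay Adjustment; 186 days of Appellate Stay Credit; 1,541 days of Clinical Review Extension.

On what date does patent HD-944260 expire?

2007-11-19

Base term: filing date + 20 years → 29 July 2002.
Administrative Delay Adjustment: +212 days → 26 February 2003.
Appellate Stay Credit: +186 days → 31 August 2003.
Clinical Review Extension: 1541 days (within the 1695-day cap) → +1541 days → 19 November 2007.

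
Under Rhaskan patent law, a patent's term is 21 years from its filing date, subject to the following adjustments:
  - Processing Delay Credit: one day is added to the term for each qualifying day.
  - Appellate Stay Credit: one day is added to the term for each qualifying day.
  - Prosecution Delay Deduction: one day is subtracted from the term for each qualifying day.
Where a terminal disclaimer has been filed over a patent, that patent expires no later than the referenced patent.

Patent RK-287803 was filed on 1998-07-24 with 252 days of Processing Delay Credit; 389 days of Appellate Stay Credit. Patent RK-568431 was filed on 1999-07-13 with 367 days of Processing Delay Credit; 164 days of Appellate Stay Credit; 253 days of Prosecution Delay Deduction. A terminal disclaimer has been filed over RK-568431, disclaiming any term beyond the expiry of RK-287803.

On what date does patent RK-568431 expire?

April 17, 2021

Natural term of RK-568431:
  Base: filing + 21 years → 13 July 2020.
  Processing Delay Credit: +367 days → 15 July 2021.
  Appellate Stay Credit: +164 days → 26 December 2021.
  Prosecution Delay Deduction: −253 days → 17 April 2021.
Expiry of referenced patent RK-287803:
  Base: filing + 21 years → 24 July 2019.
  Processing Delay Credit: +252 days → 1 April 2020.
  Appellate Stay Credit: +389 days → 25 April 2021.
Terminal disclaimer: RK-568431 expires on the earlier of 17 April 2021 and 25 April 2021.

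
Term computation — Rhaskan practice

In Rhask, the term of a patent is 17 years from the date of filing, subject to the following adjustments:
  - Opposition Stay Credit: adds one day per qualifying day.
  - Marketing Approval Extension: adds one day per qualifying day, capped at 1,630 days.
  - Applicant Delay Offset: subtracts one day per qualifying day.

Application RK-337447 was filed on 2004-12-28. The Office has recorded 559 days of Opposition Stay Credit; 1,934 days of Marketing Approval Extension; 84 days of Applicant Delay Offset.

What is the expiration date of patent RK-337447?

Base term: filing date + 17 years → 28 December 2021.
Opposition Stay Credit: +559 days → 10 July 2023.
Marketing Approval Extension: 1934 days claimed exceeds the 1630-day cap, so +1630 days → 26 December 2027.
Applicant Delay Offset: −84 days → 3 October 2027.

2027-10-03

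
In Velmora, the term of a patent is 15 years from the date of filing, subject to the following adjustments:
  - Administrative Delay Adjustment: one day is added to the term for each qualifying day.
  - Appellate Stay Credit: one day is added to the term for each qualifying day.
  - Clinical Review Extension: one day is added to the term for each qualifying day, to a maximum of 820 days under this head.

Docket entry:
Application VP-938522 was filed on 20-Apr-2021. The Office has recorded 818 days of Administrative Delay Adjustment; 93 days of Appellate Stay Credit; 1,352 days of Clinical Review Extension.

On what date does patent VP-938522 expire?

Base term: filing date + 15 years → 20 April 2036.
Administrative Delay Adjustment: +818 days → 17 July 2038.
Appellate Stay Credit: +93 days → 18 October 2038.
Clinical Review Extension: 1352 days claimed exceeds the 820-day cap, so +820 days → 15 January 2041.

January 15, 2041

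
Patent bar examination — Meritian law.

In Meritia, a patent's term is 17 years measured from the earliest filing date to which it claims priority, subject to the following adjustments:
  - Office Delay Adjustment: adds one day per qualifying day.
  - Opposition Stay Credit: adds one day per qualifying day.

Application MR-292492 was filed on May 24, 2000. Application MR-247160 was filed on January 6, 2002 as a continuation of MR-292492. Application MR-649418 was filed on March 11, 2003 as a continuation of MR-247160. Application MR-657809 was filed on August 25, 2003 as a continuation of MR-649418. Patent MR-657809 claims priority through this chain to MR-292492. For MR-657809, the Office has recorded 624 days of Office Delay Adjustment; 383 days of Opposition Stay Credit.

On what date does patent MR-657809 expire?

Earliest priority filing: 24 May 2000.
Base term: 24 May 2000 + 17 years → 24 May 2017.
Office Delay Adjustment: +624 days → 7 February 2019.
Opposition Stay Credit: +383 days → 25 February 2020.

February 25, 2020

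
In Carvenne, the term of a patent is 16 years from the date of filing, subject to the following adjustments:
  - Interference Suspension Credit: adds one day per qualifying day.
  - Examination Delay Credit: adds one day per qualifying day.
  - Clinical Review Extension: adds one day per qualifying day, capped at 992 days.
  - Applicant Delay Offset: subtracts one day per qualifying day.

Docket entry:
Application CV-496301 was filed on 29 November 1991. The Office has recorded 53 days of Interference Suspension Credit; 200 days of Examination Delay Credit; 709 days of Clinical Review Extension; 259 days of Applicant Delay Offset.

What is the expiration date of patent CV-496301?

2009-11-01

Base term: filing date + 16 years → 29 November 2007.
Interference Suspension Credit: +53 days → 21 January 2008.
Examination Delay Credit: +200 days → 8 August 2008.
Clinical Review Extension: 709 days (within the 992-day cap) → +709 days → 18 July 2010.
Applicant Delay Offset: −259 days → 1 November 2009.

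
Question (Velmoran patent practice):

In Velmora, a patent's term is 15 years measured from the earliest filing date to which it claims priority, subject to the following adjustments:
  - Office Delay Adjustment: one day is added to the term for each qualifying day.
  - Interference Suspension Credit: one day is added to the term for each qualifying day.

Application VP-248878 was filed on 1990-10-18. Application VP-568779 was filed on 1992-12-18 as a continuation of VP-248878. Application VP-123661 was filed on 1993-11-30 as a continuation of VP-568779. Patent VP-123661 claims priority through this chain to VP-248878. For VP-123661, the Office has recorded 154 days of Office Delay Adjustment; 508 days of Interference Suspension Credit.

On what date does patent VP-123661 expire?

August 11, 2007

Earliest priority filing: 18 October 1990.
Base term: 18 October 1990 + 15 years → 18 October 2005.
Office Delay Adjustment: +154 days → 21 March 2006.
Interference Suspension Credit: +508 days → 11 August 2007.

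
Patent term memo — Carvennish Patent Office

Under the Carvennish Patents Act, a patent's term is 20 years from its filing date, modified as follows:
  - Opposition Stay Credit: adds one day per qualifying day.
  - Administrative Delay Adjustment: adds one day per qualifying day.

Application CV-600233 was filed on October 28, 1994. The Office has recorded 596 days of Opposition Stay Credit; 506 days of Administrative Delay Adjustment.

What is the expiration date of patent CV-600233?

November 3, 2017

Base term: filing date + 20 years → 28 October 2014.
Opposition Stay Credit: +596 days → 15 June 2016.
Administrative Delay Adjustment: +506 days → 3 November 2017.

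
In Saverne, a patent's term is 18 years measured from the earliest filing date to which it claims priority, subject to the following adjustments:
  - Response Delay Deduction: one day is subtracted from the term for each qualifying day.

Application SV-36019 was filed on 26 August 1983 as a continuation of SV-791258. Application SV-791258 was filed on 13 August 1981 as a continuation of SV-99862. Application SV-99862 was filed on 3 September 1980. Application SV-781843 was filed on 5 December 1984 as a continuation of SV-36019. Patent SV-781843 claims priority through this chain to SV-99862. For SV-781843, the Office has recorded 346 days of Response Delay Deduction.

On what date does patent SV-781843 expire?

Earliest priority filing: 3 September 1980.
Base term: 3 September 1980 + 18 years → 3 September 1998.
Response Delay Deduction: −346 days → 22 September 1997.

September 22, 1997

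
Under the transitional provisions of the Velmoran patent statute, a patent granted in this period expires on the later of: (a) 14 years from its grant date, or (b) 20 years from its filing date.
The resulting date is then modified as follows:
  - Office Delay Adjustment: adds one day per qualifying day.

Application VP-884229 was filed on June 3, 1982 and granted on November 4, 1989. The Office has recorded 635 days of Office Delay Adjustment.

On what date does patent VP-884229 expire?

2005-07-31

(a) grant + 14 years → 4 November 2003.
(b) filing + 20 years → 3 June 2002.
Later of the two: 4 November 2003.
Office Delay Adjustment: +635 days → 31 July 2005.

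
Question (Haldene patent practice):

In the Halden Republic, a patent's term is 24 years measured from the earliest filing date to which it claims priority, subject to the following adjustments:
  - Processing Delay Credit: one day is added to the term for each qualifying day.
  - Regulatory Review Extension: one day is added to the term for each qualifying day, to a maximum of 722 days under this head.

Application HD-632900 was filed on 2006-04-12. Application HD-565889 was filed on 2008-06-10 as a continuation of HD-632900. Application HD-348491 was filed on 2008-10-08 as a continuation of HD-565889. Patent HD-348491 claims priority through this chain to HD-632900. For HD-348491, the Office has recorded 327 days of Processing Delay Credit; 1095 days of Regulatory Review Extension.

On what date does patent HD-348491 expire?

Earliest priority filing: 12 April 2006.
Base term: 12 April 2006 + 24 years → 12 April 2030.
Processing Delay Credit: +327 days → 5 March 2031.
Regulatory Review Extension: 1095 days claimed exceeds the 722-day cap, so +722 days → 24 February 2033.

2033-02-24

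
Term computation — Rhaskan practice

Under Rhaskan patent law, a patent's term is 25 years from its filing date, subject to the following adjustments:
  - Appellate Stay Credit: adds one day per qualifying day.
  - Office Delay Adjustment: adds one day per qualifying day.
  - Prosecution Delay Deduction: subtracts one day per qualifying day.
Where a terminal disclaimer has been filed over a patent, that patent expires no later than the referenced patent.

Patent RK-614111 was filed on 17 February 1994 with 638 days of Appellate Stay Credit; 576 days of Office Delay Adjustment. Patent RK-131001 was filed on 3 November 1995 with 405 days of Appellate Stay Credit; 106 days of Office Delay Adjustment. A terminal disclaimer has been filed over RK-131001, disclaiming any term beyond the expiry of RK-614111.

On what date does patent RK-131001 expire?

March 29, 2022

Natural term of RK-131001:
  Base: filing + 25 years → 3 November 2020.
  Appellate Stay Credit: +405 days → 13 December 2021.
  Office Delay Adjustment: +106 days → 29 March 2022.
Expiry of referenced patent RK-614111:
  Base: filing + 25 years → 17 February 2019.
  Appellate Stay Credit: +638 days → 16 November 2020.
  Office Delay Adjustment: +576 days → 15 June 2022.
Terminal disclaimer: RK-131001 expires on the earlier of 29 March 2022 and 15 June 2022.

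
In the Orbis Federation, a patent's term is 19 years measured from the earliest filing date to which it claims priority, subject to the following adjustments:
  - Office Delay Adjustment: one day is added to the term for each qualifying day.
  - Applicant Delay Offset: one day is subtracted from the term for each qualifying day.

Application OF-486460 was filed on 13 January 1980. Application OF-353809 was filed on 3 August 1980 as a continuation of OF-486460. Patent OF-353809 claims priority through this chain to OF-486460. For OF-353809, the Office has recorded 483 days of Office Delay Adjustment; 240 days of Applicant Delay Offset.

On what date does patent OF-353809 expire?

Earliest priority filing: 13 January 1980.
Base term: 13 January 1980 + 19 years → 13 January 1999.
Office Delay Adjustment: +483 days → 10 May 2000.
Applicant Delay Offset: −240 days → 13 September 1999.

September 13, 1999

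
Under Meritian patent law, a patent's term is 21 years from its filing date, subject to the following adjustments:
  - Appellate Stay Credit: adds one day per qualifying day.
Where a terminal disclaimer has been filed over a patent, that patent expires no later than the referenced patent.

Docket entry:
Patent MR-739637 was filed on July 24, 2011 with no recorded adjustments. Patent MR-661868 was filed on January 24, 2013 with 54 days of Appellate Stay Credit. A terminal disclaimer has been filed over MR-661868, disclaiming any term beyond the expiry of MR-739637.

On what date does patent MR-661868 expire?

July 24, 2032

Natural term of MR-661868:
  Base: filing + 21 years → 24 January 2034.
  Appellate Stay Credit: +54 days → 19 March 2034.
Expiry of referenced patent MR-739637:
  Base: filing + 21 years → 24 July 2032.
Terminal disclaimer: MR-661868 expires on the earlier of 19 March 2034 and 24 July 2032.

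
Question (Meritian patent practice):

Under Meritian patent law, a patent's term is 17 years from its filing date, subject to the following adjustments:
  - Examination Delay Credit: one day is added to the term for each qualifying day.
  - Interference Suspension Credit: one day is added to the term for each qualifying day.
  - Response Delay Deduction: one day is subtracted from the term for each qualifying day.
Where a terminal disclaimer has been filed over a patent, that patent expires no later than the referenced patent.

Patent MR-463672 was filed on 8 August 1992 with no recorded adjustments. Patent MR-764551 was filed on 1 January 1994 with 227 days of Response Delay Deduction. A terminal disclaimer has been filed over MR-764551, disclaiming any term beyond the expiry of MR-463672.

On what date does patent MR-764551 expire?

August 8, 2009

Natural term of MR-764551:
  Base: filing + 17 years → 1 January 2011.
  Response Delay Deduction: −227 days → 19 May 2010.
Expiry of referenced patent MR-463672:
  Base: filing + 17 years → 8 August 2009.
Terminal disclaimer: MR-764551 expires on the earlier of 19 May 2010 and 8 August 2009.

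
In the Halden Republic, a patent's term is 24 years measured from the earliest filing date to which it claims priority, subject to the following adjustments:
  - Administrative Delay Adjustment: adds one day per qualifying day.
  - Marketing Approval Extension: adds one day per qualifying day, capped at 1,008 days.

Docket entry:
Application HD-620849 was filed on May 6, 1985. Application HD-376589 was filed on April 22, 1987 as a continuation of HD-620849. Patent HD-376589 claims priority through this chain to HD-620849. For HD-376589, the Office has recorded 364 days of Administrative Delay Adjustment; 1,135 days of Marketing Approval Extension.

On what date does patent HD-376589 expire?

Earliest priority filing: 6 May 1985.
Base term: 6 May 1985 + 24 years → 6 May 2009.
Administrative Delay Adjustment: +364 days → 5 May 2010.
Marketing Approval Extension: 1135 days claimed exceeds the 1008-day cap, so +1008 days → 6 February 2013.

February 6, 2013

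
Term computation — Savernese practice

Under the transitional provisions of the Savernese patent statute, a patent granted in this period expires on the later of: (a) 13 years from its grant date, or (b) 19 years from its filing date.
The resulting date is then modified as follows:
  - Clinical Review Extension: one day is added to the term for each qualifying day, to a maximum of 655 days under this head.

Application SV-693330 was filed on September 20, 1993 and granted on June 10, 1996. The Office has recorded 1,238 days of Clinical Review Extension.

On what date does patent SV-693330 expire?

(a) grant + 13 years → 10 June 2009.
(b) filing + 19 years → 20 September 2012.
Later of the two: 20 September 2012.
Clinical Review Extension: 1238 days claimed exceeds the 655-day cap, so +655 days → 7 July 2014.

2014-07-07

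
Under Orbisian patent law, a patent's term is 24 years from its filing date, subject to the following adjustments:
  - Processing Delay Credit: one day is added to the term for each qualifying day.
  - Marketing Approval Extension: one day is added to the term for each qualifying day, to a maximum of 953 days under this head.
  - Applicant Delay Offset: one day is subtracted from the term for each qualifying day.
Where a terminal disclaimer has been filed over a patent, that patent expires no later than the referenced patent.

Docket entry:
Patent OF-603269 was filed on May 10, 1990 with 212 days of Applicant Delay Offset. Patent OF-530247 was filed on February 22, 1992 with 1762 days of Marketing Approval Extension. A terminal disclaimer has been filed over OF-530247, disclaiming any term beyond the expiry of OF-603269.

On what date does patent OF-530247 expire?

2013-10-10

Natural term of OF-530247:
  Base: filing + 24 years → 22 February 2016.
  Marketing Approval Extension: 1762 days claimed exceeds the 953-day cap, so +953 days → 2 October 2018.
Expiry of referenced patent OF-603269:
  Base: filing + 24 years → 10 May 2014.
  Applicant Delay Offset: −212 days → 10 October 2013.
Terminal disclaimer: OF-530247 expires on the earlier of 2 October 2018 and 10 October 2013.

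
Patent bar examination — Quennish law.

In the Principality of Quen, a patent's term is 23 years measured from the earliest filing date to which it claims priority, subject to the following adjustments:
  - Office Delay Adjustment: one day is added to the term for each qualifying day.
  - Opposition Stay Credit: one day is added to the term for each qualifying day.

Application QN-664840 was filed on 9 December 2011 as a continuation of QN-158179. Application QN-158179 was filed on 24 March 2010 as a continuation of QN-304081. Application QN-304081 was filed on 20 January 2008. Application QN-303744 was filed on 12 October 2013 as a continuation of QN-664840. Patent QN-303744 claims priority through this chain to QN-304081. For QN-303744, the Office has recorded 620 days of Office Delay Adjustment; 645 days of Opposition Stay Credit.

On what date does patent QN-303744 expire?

Earliest priority filing: 20 January 2008.
Base term: 20 January 2008 + 23 years → 20 January 2031.
Office Delay Adjustment: +620 days → 1 October 2032.
Opposition Stay Credit: +645 days → 8 July 2034.

2034-07-08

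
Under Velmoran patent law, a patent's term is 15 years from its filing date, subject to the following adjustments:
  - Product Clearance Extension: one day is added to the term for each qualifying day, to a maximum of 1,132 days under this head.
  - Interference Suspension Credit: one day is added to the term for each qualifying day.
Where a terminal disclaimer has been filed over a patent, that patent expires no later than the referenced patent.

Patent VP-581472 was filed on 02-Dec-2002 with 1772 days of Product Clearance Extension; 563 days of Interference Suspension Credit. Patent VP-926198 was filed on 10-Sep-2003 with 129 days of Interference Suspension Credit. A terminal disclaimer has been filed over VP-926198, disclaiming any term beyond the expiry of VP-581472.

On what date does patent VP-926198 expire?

Natural term of VP-926198:
  Base: filing + 15 years → 10 September 2018.
  Interference Suspension Credit: +129 days → 17 January 2019.
Expiry of referenced patent VP-581472:
  Base: filing + 15 years → 2 December 2017.
  Product Clearance Extension: 1772 days claimed exceeds the 1132-day cap, so +1132 days → 7 January 2021.
  Interference Suspension Credit: +563 days → 24 July 2022.
Terminal disclaimer: VP-926198 expires on the earlier of 17 January 2019 and 24 July 2022.

January 17, 2019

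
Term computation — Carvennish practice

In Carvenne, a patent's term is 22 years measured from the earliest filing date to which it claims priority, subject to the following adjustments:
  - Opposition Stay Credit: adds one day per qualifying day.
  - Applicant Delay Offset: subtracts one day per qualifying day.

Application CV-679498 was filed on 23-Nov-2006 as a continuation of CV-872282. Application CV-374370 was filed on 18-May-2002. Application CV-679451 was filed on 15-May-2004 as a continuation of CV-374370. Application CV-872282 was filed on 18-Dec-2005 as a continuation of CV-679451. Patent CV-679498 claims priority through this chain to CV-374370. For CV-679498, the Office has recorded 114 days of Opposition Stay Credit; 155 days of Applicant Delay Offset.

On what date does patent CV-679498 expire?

Earliest priority filing: 18 May 2002.
Base term: 18 May 2002 + 22 years → 18 May 2024.
Opposition Stay Credit: +114 days → 9 September 2024.
Applicant Delay Offset: −155 days → 7 April 2024.

April 7, 2024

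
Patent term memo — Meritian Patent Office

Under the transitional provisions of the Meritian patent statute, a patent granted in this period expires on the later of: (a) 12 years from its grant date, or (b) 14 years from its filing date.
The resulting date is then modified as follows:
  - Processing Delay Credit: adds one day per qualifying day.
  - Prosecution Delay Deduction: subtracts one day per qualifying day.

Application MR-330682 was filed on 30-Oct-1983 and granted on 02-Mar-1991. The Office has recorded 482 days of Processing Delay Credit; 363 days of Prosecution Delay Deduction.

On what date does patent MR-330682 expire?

June 29, 2003

(a) grant + 12 years → 2 March 2003.
(b) filing + 14 years → 30 October 1997.
Later of the two: 2 March 2003.
Processing Delay Credit: +482 days → 26 June 2004.
Prosecution Delay Deduction: −363 days → 29 June 2003.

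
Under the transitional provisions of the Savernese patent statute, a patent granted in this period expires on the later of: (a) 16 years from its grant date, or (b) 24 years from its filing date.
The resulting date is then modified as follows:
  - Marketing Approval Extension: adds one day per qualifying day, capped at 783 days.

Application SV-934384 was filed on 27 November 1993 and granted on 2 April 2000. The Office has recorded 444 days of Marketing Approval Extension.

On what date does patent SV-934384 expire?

February 14, 2019

(a) grant + 16 years → 2 April 2016.
(b) filing + 24 years → 27 November 2017.
Later of the two: 27 November 2017.
Marketing Approval Extension: 444 days (within the 783-day cap) → +444 days → 14 February 2019.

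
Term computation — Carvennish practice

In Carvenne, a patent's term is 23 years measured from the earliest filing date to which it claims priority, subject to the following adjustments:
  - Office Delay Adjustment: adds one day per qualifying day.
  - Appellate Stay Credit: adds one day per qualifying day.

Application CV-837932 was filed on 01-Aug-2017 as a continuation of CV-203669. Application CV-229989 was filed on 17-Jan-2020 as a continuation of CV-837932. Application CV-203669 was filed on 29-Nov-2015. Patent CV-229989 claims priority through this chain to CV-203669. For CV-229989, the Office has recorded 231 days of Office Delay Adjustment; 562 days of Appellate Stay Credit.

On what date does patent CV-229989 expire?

Earliest priority filing: 29 November 2015.
Base term: 29 November 2015 + 23 years → 29 November 2038.
Office Delay Adjustment: +231 days → 18 July 2039.
Appellate Stay Credit: +562 days → 30 January 2041.

January 30, 2041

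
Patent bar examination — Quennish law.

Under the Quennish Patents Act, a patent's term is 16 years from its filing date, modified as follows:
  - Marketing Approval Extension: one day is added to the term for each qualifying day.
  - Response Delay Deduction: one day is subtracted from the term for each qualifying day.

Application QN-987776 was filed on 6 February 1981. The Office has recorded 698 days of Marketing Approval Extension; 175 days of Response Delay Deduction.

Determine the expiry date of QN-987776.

Base term: filing date + 16 years → 6 February 1997.
Marketing Approval Extension: +698 days → 5 January 1999.
Response Delay Deduction: −175 days → 14 July 1998.

July 14, 1998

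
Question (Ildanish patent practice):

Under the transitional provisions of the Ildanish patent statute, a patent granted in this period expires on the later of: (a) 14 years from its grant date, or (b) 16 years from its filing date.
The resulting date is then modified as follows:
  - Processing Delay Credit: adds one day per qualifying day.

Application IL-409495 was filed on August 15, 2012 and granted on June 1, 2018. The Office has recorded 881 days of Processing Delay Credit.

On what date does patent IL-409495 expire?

(a) grant + 14 years → 1 June 2032.
(b) filing + 16 years → 15 August 2028.
Later of the two: 1 June 2032.
Processing Delay Credit: +881 days → 30 October 2034.

October 30, 2034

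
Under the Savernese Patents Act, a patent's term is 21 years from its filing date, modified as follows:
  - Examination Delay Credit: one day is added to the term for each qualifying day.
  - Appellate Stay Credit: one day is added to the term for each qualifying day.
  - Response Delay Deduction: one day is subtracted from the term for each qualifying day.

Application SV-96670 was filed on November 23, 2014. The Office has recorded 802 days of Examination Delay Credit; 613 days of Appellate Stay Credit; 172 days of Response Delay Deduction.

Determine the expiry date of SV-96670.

Base term: filing date + 21 years → 23 November 2035.
Examination Delay Credit: +802 days → 2 February 2038.
Appellate Stay Credit: +613 days → 8 October 2039.
Response Delay Deduction: −172 days → 19 April 2039.

2039-04-19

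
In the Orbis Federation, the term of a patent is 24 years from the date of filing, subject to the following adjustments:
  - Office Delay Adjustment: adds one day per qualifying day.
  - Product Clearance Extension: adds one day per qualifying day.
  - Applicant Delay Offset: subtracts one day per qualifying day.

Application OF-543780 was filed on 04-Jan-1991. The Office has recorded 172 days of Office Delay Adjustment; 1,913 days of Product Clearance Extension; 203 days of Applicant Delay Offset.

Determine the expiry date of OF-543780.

Base term: filing date + 24 years → 4 January 2015.
Office Delay Adjustment: +172 days → 25 June 2015.
Product Clearance Extension: +1913 days → 19 September 2020.
Applicant Delay Offset: −203 days → 29 February 2020.

2020-02-29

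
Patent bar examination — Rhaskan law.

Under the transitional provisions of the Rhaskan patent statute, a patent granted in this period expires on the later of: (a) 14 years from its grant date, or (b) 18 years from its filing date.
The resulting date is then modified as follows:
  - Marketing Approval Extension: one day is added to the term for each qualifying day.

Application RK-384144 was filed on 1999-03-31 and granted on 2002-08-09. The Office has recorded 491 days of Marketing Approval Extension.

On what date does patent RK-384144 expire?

(a) grant + 14 years → 9 August 2016.
(b) filing + 18 years → 31 March 2017.
Later of the two: 31 March 2017.
Marketing Approval Extension: +491 days → 4 August 2018.

2018-08-04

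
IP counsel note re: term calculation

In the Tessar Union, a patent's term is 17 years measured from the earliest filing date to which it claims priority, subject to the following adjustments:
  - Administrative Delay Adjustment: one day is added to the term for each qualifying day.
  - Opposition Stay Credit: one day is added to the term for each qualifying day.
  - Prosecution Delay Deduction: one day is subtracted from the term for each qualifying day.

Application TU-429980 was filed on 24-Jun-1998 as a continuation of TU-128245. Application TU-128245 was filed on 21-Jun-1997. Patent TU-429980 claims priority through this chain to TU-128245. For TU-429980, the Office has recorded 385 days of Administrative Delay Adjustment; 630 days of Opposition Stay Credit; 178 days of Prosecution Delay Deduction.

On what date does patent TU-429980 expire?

Earliest priority filing: 21 June 1997.
Base term: 21 June 1997 + 17 years → 21 June 2014.
Administrative Delay Adjustment: +385 days → 11 July 2015.
Opposition Stay Credit: +630 days → 1 April 2017.
Prosecution Delay Deduction: −178 days → 5 October 2016.

2016-10-05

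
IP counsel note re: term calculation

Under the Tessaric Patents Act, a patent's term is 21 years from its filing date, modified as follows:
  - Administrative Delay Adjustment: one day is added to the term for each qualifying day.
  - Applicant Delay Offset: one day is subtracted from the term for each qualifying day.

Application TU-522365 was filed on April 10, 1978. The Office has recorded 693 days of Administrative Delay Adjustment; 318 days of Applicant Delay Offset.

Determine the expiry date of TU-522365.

Base term: filing date + 21 years → 10 April 1999.
Administrative Delay Adjustment: +693 days → 3 March 2001.
Applicant Delay Offset: −318 days → 19 April 2000.

April 19, 2000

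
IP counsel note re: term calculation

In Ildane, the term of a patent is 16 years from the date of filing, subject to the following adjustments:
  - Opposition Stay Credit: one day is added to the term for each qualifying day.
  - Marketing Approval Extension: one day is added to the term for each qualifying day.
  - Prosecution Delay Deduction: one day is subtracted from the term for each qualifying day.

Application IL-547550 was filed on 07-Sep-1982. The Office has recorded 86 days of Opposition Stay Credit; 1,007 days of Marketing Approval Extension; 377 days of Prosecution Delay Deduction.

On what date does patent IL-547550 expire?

Base term: filing date + 16 years → 7 September 1998.
Opposition Stay Credit: +86 days → 2 December 1998.
Marketing Approval Extension: +1007 days → 4 September 2001.
Prosecution Delay Deduction: −377 days → 23 August 2000.

August 23, 2000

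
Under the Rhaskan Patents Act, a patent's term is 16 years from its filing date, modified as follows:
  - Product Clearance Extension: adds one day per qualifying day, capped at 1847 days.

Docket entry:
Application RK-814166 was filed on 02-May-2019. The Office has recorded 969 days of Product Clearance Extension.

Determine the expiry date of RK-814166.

December 26, 2037

Base term: filing date + 16 years → 2 May 2035.
Product Clearance Extension: 969 days (within the 1847-day cap) → +969 days → 26 December 2037.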